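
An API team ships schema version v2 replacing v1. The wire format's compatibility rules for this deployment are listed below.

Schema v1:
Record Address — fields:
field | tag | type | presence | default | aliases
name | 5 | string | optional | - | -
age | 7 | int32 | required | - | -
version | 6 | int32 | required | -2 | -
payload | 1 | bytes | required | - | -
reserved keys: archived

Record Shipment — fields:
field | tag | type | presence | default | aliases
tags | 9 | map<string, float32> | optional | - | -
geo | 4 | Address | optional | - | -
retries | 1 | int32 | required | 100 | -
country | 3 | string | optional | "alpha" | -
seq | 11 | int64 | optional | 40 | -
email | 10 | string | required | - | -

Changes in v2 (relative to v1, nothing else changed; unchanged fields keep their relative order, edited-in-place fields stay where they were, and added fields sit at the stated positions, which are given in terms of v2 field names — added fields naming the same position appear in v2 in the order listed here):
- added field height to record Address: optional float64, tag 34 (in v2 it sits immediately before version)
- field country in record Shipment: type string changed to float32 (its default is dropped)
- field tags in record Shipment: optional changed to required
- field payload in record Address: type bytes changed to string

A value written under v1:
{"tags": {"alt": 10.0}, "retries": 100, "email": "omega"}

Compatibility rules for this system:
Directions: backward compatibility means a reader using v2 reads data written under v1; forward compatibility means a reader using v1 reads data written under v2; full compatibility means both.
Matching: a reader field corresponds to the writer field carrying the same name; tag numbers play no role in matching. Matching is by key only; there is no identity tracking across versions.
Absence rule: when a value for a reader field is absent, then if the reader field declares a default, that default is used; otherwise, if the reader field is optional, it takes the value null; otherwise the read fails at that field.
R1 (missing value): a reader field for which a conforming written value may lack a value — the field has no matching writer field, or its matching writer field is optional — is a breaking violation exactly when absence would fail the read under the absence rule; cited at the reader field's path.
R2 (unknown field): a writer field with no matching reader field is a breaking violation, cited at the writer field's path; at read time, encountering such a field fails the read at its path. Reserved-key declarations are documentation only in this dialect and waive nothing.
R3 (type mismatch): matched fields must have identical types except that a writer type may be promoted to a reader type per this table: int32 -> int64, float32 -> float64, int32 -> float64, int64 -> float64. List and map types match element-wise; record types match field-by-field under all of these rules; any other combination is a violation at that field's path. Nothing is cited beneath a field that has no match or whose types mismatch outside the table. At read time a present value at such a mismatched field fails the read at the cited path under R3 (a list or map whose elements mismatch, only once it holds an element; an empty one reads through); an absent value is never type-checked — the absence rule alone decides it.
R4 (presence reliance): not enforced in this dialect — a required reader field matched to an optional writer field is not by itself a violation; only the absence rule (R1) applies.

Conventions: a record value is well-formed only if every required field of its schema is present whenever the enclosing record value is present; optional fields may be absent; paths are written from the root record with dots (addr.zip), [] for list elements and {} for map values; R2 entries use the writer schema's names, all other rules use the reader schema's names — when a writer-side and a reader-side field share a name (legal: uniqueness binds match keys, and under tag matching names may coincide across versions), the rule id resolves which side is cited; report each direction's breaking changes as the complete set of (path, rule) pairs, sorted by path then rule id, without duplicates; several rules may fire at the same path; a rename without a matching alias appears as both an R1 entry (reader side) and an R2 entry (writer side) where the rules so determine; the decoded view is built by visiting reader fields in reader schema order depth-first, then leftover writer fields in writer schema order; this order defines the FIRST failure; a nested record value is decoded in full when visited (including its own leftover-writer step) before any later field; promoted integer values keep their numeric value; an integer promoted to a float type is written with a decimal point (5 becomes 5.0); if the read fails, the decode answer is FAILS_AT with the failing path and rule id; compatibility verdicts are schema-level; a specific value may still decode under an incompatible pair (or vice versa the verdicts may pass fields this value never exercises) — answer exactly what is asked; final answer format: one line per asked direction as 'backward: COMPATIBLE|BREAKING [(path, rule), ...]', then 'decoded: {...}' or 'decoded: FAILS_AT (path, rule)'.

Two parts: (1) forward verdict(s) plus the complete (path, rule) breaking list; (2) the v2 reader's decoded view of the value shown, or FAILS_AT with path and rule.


forward: BREAKING [(country, R3), (geo.height, R2), (geo.payload, R3)]; decoded: {"tags": {"alt": 10.0}, "geo": null, "retries": 100, "country": null, "seq": 40, "email": "omega"}

in Shipment below, arrows point writer -> reader
forward on Shipment — v1 reading data written by v2:
  tags <- tags (map<string, float32> -> map<string, float32>, writer required)
  geo <- geo (Address -> Address, writer optional)
  retries <- retries (int32 -> int32, writer required)
  country <- country (float32 -> string, writer optional)
  seq <- seq (int64 -> int64, writer optional)
  email <- email (string -> string, writer required)
  geo.name <- geo.name (string -> string, writer optional)
  geo.age <- geo.age (int32 -> int32, writer required)
  geo.version <- geo.version (int32 -> int32, writer required)
  geo.payload <- geo.payload (string -> bytes, writer required)
  leftover writer field: geo.height
  R3 fires at country
  R2 fires at geo.height
  R3 fires at geo.payload
  => forward verdict for Shipment: BREAKING, 3 violation(s)
decoding the Shipment value with the v2 reader:
  tags := {"alt": 10.0}
  geo := null (not supplied -> null)
  retries := 100
  country := null (not supplied -> null)
  seq := 40 (no value, default fills)
  email := "omega"
  => decoded: {"tags": {"alt": 10.0}, "geo": null, "retries": 100, "country": null, "seq": 40, "email": "omega"}
ruling out the remaining Shipment differences:
  field tags in record Shipment: optional changed to required -> its effect on Shipment is confined to the backward direction, not asked


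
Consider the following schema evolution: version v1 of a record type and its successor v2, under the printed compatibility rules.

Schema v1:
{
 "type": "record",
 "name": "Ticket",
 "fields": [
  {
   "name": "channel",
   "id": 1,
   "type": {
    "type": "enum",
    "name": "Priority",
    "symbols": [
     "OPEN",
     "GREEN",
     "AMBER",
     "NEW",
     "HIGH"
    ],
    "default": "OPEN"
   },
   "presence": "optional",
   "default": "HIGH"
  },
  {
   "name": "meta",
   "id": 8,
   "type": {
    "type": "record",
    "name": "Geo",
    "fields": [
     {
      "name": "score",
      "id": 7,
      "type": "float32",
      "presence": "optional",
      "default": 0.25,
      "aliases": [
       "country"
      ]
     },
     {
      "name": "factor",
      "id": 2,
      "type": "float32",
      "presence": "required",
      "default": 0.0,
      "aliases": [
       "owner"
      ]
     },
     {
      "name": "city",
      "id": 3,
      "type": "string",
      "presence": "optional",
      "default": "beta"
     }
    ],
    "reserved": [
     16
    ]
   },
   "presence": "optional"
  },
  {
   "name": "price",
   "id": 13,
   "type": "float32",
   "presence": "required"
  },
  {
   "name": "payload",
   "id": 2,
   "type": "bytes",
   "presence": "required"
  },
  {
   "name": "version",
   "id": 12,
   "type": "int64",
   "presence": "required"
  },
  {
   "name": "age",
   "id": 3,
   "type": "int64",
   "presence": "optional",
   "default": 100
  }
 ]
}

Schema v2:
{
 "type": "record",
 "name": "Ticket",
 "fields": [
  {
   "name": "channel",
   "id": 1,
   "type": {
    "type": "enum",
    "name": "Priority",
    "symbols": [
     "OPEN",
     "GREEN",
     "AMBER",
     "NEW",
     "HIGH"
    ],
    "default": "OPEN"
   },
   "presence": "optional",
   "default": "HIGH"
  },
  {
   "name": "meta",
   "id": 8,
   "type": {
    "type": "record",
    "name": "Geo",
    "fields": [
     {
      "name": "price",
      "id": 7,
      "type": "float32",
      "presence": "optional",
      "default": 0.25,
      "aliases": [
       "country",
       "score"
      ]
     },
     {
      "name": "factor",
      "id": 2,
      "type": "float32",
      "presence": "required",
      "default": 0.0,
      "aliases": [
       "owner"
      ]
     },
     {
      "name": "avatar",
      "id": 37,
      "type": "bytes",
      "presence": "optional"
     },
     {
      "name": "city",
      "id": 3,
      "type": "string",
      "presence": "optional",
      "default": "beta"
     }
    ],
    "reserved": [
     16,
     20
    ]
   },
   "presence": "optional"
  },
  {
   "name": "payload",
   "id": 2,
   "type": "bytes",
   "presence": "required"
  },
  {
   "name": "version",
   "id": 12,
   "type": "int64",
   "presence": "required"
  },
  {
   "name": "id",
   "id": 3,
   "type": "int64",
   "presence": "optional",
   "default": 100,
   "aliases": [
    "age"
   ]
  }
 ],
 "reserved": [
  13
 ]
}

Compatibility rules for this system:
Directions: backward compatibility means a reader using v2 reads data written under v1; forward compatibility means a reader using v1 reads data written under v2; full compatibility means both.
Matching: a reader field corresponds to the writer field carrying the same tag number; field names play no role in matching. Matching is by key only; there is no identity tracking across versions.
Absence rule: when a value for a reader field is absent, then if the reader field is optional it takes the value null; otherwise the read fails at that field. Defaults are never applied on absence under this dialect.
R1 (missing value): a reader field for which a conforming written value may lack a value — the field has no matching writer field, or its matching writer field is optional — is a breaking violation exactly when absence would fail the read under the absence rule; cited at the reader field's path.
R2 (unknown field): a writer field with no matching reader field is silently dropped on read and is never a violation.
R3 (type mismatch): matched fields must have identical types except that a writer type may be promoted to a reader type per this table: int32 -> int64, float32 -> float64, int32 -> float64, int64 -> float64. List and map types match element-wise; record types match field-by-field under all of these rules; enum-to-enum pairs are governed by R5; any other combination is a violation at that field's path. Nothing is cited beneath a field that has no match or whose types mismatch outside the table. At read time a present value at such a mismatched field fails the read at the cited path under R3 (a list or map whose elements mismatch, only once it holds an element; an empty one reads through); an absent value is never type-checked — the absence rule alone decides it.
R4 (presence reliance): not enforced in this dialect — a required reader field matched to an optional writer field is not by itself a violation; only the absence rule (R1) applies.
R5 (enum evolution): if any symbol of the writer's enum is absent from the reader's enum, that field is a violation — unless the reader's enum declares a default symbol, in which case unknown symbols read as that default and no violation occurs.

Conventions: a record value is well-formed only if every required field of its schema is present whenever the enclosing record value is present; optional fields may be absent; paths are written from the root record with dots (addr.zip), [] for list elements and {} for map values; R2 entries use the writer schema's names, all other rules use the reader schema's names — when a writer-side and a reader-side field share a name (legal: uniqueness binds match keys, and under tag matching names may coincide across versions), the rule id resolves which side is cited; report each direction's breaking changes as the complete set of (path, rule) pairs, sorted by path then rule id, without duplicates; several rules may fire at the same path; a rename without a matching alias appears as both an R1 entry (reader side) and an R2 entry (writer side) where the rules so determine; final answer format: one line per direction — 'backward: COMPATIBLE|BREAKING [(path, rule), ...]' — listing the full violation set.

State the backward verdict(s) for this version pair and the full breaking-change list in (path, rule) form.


in Ticket below, arrows point writer -> reader
backward for Ticket (reader v2, writer v1):
  channel: paired with writer channel (Priority -> Priority; writer optional)
  meta: paired with writer meta (Geo -> Geo; writer optional)
  payload: paired with writer payload (bytes -> bytes; writer required)
  version: paired with writer version (int64 -> int64; writer required)
  id: paired with writer age (int64 -> int64; writer optional)
  price (writer side), unknown to reader
  meta.price: paired with writer meta.score (float32 -> float32; writer optional)
  meta.factor: paired with writer meta.factor (float32 -> float32; writer required)
  no writer field matches reader meta.avatar
  meta.city: paired with writer meta.city (string -> string; writer optional)
  => backward: COMPATIBLE
ruling out the remaining Ticket differences:
  renamed field score to price in record Geo (alias score declared on the renamed field) -> no rule fires on it in Ticket's dialect; the asked verdict holds
  renamed field age to id in record Ticket (alias age declared on the renamed field) -> no rule fires on it in Ticket's dialect; the asked verdict holds
  removed field price from record Ticket (its key 13 joins the reserved list) -> matters only for Ticket's forward compatibility — outside the asked direction
  added field avatar to record Geo: optional bytes, tag 37 (in v2 it sits immediately before city) -> no rule fires on it in Ticket's dialect; the asked verdict holds

backward: COMPATIBLE []


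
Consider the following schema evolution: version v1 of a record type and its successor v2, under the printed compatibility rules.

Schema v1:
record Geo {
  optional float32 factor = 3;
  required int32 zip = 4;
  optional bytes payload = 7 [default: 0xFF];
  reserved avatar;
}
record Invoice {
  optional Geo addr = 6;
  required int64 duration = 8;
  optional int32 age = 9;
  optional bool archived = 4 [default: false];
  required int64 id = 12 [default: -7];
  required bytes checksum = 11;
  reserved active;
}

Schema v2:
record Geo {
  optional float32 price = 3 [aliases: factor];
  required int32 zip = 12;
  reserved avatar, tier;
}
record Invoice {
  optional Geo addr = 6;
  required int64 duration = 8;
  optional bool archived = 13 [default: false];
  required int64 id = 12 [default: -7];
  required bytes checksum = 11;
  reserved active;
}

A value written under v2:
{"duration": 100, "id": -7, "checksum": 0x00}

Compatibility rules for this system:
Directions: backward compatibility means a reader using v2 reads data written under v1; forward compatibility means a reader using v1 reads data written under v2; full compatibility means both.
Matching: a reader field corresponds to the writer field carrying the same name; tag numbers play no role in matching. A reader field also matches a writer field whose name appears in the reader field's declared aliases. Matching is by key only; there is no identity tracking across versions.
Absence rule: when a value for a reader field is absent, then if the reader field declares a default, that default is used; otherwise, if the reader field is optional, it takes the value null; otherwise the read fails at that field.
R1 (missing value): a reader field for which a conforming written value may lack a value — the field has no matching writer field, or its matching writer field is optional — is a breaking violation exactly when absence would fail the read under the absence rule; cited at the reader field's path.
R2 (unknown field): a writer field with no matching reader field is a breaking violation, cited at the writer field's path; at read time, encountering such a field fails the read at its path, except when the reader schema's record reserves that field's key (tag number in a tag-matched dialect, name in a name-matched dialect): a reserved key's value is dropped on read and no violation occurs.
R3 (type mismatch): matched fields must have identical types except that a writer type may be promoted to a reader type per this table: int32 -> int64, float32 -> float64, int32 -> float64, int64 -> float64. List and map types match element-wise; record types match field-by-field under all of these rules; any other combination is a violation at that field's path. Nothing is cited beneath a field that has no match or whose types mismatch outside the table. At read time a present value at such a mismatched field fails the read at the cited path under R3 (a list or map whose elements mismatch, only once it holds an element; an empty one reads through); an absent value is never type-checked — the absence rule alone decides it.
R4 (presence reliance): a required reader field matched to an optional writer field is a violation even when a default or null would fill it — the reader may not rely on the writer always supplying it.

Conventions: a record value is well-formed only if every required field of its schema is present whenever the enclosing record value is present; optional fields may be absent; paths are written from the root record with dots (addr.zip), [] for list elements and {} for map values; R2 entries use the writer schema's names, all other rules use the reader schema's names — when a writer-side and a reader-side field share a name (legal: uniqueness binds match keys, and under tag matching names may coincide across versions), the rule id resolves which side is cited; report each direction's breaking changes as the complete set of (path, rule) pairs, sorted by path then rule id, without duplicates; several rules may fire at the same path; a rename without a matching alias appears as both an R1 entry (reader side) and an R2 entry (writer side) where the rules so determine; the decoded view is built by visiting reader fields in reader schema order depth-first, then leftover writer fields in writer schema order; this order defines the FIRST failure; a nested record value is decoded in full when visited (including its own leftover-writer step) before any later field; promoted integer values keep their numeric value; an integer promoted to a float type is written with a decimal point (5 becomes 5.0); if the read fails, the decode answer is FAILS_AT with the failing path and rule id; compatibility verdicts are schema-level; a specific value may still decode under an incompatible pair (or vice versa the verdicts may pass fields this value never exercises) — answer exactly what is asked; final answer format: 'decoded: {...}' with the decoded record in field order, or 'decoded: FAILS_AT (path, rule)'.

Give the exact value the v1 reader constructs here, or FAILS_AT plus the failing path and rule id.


decoded: {"addr": null, "duration": 100, "age": null, "archived": false, "id": -7, "checksum": 0x00}

in Invoice below, arrows point writer -> reader
decode (reader v1):
  addr := null (missing; optional => null)
  duration := 100
  age := null (missing; optional => null)
  archived := false (missing; default applied)
  id := -7
  checksum := 0x00
  => decoded: {"addr": null, "duration": 100, "age": null, "archived": false, "id": -7, "checksum": 0x00}
ruling out the remaining Invoice differences:
  removed field age from record Invoice -> matters for Invoice compatibility verdicts, not for this value's decode
  field zip in record Geo: tag 4 changed to 12 -> triggers nothing under the printed rules; the Invoice answer is the same either way
  removed field payload from record Geo -> matters for Invoice compatibility verdicts, not for this value's decode
  field archived in record Invoice: tag 4 changed to 13 -> triggers nothing under the printed rules; the Invoice answer is the same either way
  renamed field factor to price in record Geo (alias factor declared on the renamed field) -> matters for Invoice compatibility verdicts, not for this value's decode


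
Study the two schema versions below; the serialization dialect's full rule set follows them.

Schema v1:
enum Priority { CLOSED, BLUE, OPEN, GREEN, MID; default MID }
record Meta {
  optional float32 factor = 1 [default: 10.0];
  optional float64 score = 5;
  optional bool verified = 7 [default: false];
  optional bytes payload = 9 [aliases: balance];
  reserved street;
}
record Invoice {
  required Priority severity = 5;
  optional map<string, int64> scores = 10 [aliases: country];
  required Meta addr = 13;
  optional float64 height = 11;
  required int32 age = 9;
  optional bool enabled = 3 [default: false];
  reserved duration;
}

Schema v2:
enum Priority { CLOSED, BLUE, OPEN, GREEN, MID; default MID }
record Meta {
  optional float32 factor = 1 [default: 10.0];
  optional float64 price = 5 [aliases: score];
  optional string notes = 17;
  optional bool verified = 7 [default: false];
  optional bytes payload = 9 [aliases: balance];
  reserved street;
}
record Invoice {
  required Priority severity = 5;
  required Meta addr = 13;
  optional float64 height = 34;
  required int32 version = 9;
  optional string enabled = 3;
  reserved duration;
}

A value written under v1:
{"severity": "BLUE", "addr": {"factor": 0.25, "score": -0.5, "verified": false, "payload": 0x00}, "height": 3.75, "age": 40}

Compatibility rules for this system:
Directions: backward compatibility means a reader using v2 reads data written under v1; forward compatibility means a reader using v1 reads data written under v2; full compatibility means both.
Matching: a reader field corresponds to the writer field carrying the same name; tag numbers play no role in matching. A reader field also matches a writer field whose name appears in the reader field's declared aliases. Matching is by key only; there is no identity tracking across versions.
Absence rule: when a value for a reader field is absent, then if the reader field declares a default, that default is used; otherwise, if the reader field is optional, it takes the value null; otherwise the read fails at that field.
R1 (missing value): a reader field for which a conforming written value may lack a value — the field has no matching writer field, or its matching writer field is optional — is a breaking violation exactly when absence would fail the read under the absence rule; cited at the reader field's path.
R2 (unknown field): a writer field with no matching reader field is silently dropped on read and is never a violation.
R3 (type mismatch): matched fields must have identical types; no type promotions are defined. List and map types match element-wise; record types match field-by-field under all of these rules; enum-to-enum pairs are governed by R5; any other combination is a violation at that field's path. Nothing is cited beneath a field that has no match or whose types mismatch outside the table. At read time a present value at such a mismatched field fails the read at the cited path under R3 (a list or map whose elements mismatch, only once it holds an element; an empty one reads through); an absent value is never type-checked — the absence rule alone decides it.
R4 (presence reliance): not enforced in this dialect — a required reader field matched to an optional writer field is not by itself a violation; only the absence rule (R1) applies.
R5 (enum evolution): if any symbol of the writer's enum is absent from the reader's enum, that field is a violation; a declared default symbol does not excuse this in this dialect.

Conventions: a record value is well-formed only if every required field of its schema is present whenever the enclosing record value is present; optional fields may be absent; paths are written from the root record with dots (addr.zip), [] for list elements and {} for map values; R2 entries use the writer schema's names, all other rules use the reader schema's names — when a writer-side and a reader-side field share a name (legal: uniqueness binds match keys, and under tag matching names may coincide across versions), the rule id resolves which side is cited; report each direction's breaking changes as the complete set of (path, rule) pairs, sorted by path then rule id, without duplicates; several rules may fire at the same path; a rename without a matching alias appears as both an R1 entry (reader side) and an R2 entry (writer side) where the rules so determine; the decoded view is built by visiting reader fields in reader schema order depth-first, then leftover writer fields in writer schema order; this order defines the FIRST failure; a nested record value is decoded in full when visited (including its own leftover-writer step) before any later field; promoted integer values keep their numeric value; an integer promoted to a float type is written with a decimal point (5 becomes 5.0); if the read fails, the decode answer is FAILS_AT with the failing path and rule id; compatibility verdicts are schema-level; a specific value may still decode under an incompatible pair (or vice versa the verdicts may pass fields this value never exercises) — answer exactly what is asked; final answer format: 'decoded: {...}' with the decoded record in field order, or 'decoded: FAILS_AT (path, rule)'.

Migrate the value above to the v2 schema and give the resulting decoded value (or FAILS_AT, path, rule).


decoded: FAILS_AT (version, R1)

the writer's type comes first in each Invoice pair
decode walk for Invoice under reader schema v2:
  severity := "BLUE"
  addr.factor := 0.25
  addr.price := -0.5 (from writer score)
  addr.notes := null (missing; optional => null)
  addr.verified := false
  addr.payload := 0x00
  height := 3.75
  read fails at version under R1 (no fill)
  => FAILS_AT (version, R1)
diffs on Invoice not affecting the asked answer:
  renamed field score to price in record Meta (alias score declared on the renamed field) -> inert under this dialect — no rule fires on Invoice and the result does not move
  removed field scores from record Invoice -> inert under this dialect — no rule fires on Invoice and the result does not move
  added field notes to record Meta: optional string, tag 17 (in v2 it sits immediately before verified) -> inert under this dialect — no rule fires on Invoice and the result does not move
  field height in record Invoice: tag 11 changed to 34 -> inert under this dialect — no rule fires on Invoice and the result does not move
  field enabled in record Invoice: type bool changed to string (its default is dropped) -> affects the rule determinations only; this particular Invoice value decodes identically


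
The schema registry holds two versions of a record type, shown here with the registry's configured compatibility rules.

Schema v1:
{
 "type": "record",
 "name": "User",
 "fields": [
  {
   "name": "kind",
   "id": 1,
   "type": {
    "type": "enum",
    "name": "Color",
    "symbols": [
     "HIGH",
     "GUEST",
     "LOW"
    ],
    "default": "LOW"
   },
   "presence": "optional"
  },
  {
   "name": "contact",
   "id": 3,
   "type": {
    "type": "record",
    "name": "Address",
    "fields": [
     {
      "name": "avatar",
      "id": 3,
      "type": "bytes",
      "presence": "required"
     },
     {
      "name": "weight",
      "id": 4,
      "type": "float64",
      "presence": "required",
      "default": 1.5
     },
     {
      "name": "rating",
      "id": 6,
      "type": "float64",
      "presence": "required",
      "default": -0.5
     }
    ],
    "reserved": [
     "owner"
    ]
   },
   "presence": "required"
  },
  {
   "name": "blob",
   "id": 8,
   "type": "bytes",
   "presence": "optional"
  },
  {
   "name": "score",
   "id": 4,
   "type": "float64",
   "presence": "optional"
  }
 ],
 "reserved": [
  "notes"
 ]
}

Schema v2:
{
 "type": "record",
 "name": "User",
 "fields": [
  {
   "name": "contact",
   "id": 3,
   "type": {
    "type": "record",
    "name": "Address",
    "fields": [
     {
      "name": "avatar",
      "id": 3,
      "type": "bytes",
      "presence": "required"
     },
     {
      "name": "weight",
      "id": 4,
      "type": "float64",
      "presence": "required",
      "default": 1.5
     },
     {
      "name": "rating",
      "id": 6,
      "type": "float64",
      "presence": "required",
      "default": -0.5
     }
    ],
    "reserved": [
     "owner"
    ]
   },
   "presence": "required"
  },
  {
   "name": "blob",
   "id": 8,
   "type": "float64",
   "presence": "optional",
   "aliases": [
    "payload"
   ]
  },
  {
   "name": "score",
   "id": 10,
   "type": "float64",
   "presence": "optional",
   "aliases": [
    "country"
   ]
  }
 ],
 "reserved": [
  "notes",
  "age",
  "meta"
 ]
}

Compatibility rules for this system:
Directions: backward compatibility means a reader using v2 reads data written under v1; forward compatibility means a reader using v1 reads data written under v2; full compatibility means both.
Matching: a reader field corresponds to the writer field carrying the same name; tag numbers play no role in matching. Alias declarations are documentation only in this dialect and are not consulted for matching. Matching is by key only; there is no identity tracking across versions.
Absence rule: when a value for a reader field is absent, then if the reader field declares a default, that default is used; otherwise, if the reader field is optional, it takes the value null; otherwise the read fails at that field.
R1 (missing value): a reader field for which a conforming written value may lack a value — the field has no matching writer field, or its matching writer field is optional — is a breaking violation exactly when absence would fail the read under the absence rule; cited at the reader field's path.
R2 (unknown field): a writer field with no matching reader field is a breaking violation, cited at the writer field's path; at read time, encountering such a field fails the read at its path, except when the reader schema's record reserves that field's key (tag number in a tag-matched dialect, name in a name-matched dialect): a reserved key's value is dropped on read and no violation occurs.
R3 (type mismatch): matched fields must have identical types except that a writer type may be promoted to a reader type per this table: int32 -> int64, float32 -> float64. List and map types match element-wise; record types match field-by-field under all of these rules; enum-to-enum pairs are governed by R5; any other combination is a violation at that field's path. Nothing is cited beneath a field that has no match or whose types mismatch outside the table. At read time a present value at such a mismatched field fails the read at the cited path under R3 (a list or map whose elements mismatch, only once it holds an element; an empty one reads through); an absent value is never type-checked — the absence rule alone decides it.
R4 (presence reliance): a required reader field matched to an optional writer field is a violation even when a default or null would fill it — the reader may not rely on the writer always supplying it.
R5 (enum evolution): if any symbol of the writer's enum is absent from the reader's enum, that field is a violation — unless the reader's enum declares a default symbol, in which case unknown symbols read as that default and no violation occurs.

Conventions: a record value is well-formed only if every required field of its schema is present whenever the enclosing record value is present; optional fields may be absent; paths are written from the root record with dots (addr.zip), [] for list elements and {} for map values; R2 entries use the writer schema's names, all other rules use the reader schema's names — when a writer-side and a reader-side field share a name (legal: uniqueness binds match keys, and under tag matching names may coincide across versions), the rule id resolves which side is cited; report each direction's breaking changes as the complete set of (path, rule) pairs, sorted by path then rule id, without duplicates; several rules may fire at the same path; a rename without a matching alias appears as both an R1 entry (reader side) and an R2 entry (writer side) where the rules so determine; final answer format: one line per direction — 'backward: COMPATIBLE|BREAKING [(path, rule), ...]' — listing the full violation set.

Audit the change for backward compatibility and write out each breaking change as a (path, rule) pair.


arrows below run writer -> reader for User
checking backward for User: reader v2 against writer v1:
  contact: paired with writer contact (Address -> Address; writer required)
  blob: paired with writer blob (bytes -> float64; writer optional)
  score: paired with writer score (float64 -> float64; writer optional)
  kind (writer side), unknown to reader
  contact.avatar: paired with writer contact.avatar (bytes -> bytes; writer required)
  contact.weight: paired with writer contact.weight (float64 -> float64; writer required)
  contact.rating: paired with writer contact.rating (float64 -> float64; writer required)
  rule R3 violated at blob
  rule R2 violated at kind
  => 2 violation(s): backward is BREAKING for User
checking off the User differences that do not matter here:
  field score in record User: tag 4 changed to 10 -> fires no rule on User, leaving the asked answer as it is

backward: BREAKING [(blob, R3), (kind, R2)]


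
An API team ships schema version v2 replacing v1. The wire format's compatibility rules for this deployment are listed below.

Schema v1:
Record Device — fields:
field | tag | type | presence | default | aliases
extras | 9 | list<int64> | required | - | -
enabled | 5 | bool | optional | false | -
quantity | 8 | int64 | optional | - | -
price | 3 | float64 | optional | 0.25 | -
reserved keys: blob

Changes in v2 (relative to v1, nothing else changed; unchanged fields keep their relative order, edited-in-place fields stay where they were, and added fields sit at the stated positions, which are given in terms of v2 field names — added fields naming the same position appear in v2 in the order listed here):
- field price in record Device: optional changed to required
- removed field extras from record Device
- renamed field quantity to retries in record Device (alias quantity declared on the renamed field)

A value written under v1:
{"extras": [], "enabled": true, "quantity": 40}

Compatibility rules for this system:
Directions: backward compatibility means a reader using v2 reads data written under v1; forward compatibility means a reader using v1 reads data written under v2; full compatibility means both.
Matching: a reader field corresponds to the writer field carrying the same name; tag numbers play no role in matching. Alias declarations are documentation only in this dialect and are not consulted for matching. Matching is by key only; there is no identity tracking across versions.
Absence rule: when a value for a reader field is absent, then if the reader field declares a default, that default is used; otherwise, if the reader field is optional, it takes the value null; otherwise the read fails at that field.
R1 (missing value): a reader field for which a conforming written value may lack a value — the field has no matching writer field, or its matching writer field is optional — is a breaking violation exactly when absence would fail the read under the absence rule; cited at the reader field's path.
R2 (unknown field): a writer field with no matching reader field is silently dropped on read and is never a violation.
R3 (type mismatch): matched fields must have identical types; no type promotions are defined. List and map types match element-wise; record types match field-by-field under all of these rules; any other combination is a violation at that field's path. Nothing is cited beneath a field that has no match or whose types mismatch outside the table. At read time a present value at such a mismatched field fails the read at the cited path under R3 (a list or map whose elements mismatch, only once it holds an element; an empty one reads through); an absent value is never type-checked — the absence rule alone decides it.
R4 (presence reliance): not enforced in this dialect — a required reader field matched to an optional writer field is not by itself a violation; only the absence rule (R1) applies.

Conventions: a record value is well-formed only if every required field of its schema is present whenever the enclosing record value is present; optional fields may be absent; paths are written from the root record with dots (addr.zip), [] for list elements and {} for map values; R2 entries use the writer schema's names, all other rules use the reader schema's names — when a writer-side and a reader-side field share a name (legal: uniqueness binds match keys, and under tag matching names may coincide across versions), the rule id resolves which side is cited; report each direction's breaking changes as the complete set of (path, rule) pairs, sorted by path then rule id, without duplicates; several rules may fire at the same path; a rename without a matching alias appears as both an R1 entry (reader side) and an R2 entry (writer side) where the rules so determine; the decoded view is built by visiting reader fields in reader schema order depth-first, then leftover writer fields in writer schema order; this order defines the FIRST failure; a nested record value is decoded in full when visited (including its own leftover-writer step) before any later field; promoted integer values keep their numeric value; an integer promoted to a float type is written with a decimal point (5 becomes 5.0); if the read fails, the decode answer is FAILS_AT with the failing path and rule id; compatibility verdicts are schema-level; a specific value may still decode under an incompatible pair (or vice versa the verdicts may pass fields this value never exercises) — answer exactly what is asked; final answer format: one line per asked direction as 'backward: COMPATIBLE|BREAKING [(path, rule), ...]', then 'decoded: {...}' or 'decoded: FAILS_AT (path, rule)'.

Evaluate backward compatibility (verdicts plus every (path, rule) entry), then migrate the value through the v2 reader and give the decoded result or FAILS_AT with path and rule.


backward: COMPATIBLE []; decoded: {"enabled": true, "retries": null, "price": 0.25}

each type pair in Device: writer, then reader
checking backward for Device: reader v2 against writer v1:
  enabled: bool -> bool, writer optional; from enabled
  retries: no writer match
  price: float64 -> float64, writer optional; from price
  extras (writer side), unknown to reader
  quantity (writer side), unknown to reader
  => backward verdict for Device: COMPATIBLE, no violations
decode walk for Device under reader schema v2:
  enabled := true
  retries := null (not supplied -> null)
  price := 0.25 (no value, default fills)
  writer extras: unmatched, discarded
  writer quantity: unmatched, discarded
  => decoded: {"enabled": true, "retries": null, "price": 0.25}
remaining Device differences; none change what is asked:
  field price in record Device: optional changed to required -> no rule fires on it in Device's dialect; the asked verdict holds


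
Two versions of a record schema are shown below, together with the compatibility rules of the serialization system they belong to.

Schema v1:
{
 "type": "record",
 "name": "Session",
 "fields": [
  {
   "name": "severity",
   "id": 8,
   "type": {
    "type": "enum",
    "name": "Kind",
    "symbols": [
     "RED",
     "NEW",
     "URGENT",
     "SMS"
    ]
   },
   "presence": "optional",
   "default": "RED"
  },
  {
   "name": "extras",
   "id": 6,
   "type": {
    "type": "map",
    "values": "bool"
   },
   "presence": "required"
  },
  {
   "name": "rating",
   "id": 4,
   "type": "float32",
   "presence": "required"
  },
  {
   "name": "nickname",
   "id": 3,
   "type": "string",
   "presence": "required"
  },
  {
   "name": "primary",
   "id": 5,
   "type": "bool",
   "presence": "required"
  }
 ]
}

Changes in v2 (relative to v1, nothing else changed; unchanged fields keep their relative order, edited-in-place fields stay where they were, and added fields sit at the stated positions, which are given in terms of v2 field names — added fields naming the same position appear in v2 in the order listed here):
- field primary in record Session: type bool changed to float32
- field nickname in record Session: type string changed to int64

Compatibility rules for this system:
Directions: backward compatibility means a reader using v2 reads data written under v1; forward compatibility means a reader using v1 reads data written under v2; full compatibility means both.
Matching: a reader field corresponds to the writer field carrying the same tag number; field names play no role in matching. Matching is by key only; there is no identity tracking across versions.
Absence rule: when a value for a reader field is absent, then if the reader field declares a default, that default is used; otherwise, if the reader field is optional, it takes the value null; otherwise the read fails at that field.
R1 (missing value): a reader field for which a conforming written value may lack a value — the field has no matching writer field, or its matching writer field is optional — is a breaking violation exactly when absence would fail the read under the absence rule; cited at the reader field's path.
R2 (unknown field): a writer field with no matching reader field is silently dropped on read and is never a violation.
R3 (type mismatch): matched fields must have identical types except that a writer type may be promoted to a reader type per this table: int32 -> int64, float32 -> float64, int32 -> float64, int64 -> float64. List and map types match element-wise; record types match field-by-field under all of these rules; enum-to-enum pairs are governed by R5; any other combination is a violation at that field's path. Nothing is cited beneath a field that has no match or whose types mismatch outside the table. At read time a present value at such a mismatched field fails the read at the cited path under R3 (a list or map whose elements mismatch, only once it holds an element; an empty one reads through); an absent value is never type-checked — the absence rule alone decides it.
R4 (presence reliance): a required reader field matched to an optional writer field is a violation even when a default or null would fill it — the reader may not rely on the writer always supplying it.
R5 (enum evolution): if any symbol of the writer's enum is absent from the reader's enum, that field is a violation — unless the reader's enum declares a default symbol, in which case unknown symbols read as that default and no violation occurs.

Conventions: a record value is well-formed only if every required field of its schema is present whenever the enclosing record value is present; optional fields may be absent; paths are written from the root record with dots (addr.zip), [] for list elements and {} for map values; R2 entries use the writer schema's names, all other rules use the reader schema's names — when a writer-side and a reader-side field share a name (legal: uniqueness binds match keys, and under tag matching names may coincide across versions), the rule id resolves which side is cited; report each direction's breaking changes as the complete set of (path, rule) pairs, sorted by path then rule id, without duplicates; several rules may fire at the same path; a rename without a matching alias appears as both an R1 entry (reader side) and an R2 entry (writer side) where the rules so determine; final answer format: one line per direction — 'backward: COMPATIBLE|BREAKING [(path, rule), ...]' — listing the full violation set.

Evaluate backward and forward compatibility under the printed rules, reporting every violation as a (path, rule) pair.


arrows below run writer -> reader for Session
checking backward for Session: reader v2 against writer v1:
  Kind -> Kind, writer optional: severity aligns to severity
  map<string, bool> -> map<string, bool>, writer required: extras aligns to extras
  float32 -> float32, writer required: rating aligns to rating
  string -> int64, writer required: nickname aligns to nickname
  bool -> float32, writer required: primary aligns to primary
  violation R3 at nickname
  violation R3 at primary
  => backward verdict for Session: BREAKING, 2 violation(s)
checking forward for Session: reader v1 against writer v2:
  Kind -> Kind, writer optional: severity aligns to severity
  map<string, bool> -> map<string, bool>, writer required: extras aligns to extras
  float32 -> float32, writer required: rating aligns to rating
  int64 -> string, writer required: nickname aligns to nickname
  float32 -> bool, writer required: primary aligns to primary
  violation R3 at nickname
  violation R3 at primary
  => forward verdict for Session: BREAKING, 2 violation(s)

backward: BREAKING [(nickname, R3), (primary, R3)]; forward: BREAKING [(nickname, R3), (primary, R3)]
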